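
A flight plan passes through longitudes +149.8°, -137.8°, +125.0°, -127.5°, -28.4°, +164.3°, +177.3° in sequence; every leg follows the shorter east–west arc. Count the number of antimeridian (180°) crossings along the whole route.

Leg 1: +149.8° → -137.8°, shortest Δλ = 72.4° (east) — crosses 180°.
Leg 2: -137.8° → +125.0°, shortest Δλ = -97.2° (west) — crosses 180°.
Leg 3: +125.0° → -127.5°, shortest Δλ = 107.5° (east) — crosses 180°.
Leg 4: -127.5° → -28.4°, shortest Δλ = 99.1° (east) — does not cross 180°.
Leg 5: -28.4° → +164.3°, shortest Δλ = -167.3° (west) — crosses 180°.
Leg 6: +164.3° → +177.3°, shortest Δλ = 13.0° (east) — does not cross 180°.
Total crossings: 4.

4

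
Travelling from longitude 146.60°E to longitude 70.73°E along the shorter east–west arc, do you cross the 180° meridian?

No

Signed shortest Δλ = ((70.73 − 146.60 + 180) mod 360) − 180 = -75.87°.
Going west by 75.87° from +146.60° reaches +70.73° without touching 180°.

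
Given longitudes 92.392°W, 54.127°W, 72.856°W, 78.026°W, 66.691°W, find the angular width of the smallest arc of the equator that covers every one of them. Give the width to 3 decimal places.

38.265°

Sort the longitudes: -92.392°, -78.026°, -72.856°, -66.691°, -54.127°.
Eastward gaps between consecutive values (wrapping around): 14.366°, 5.170°, 6.165°, 12.564°, 321.735°.
Largest gap = 321.735° ⇒ minimal covering band is its complement: 360° − 321.735° = 38.265°.
Band runs from -92.392° eastward to -54.127°.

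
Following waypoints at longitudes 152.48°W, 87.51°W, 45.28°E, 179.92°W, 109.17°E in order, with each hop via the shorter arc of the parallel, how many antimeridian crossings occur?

2

Leg 1: -152.48° → -87.51°, shortest Δλ = 64.97° (east) — does not cross 180°.
Leg 2: -87.51° → +45.28°, shortest Δλ = 132.79° (east) — does not cross 180°.
Leg 3: +45.28° → -179.92°, shortest Δλ = 134.8° (east) — crosses 180°.
Leg 4: -179.92° → +109.17°, shortest Δλ = -70.91° (west) — crosses 180°.
Total crossings: 2.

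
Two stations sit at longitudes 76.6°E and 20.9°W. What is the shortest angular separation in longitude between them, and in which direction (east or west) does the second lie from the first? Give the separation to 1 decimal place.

97.5° west

Raw difference: -20.9 − 76.6 = -97.5°.
Normalise into (−180°, 180°]: -97.5° stays -97.5°.
Negative ⇒ the second point lies to the west; separation 97.5°.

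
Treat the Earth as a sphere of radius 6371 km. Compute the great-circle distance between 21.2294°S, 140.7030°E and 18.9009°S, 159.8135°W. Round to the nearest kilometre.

Δλ = -159.8135 − 140.7030 = -300.5165°; wrapped into (−180°, 180°]: 59.4835°.
Δφ = -18.9009 − -21.2294 = 2.3285°.
a = sin²(Δφ/2) + cos φ₁ · cos φ₂ · sin²(Δλ/2) = 0.217449.
c = 2·atan2(√a, √(1−a)) = 0.97024 rad → d = 6371·c ≈ 6181.39 km.

6181 km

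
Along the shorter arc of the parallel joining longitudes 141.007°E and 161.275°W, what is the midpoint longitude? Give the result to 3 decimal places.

169.866°E

Signed shortest Δλ from +141.007° to -161.275° is +57.718°.
Midpoint longitude = +141.007° + (+57.718°)/2 = +141.007° + 28.859° = +169.866°.
(The naïve average (+141.007 + -161.275)/2 = -10.134° is on the wrong side of the globe.)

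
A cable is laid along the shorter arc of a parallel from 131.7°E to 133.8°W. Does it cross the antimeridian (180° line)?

Naïve |-133.8 − 131.7| = 265.5° > 180°, so the shorter arc goes the other way round — across 180°.
Signed shortest Δλ = ((-133.8 − 131.7 + 180) mod 360) − 180 = 94.5°.
Going east by 94.5° from +131.7° passes through 180° before reaching -133.8°.

Yes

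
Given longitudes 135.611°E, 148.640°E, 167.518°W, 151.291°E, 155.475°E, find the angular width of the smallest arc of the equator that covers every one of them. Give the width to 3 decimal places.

56.871°

Sort the longitudes: -167.518°, +135.611°, +148.640°, +151.291°, +155.475°.
Eastward gaps between consecutive values (wrapping around): 303.129°, 13.029°, 2.651°, 4.184°, 37.007°.
Largest gap = 303.129° ⇒ minimal covering band is its complement: 360° − 303.129° = 56.871°.
Band runs from +135.611° eastward to -167.518°, crossing the antimeridian.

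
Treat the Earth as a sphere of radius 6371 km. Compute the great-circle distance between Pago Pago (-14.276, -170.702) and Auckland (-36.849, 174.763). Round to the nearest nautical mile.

1563 nmi

Δλ = 174.763 − -170.702 = 345.465°; wrapped into (−180°, 180°]: -14.535°.
Δφ = -36.849 − -14.276 = -22.573°.
a = sin²(Δφ/2) + cos φ₁ · cos φ₂ · sin²(Δλ/2) = 0.050715.
c = 2·atan2(√a, √(1−a)) = 0.45429 rad → d = 6371·c ≈ 2894.31 km ≈ 1562.80 nmi.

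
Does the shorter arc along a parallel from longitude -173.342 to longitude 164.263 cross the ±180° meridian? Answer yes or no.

Yes

Naïve |164.263 − -173.342| = 337.605° > 180°, so the shorter arc goes the other way round — across 180°.
Signed shortest Δλ = ((164.263 − -173.342 + 180) mod 360) − 180 = -22.395°.
Going west by 22.395° from -173.342° passes through 180° before reaching +164.263°.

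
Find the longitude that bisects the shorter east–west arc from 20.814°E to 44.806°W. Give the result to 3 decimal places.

Signed shortest Δλ from +20.814° to -44.806° is -65.620°.
Midpoint longitude = +20.814° + (-65.620°)/2 = +20.814° − 32.810° = -11.996°.

11.996°W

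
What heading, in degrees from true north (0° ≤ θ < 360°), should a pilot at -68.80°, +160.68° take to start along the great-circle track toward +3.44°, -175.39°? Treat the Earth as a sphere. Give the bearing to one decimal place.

Δλ = -175.39 − 160.68 = -336.07°; wrapped into (−180°, 180°]: 23.93°.
θ = atan2( sin Δλ · cos φ₂ , cos φ₁ · sin φ₂ − sin φ₁ · cos φ₂ · cos Δλ )
  = atan2(0.40489, 0.87235) = 24.898° → normalised to [0°, 360°): 24.898°.

24.9°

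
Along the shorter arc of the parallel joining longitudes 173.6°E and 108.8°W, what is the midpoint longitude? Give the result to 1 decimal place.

Signed shortest Δλ from +173.6° to -108.8° is +77.6°.
Midpoint longitude = +173.6° + (+77.6°)/2 = +173.6° + 38.8° = +212.4°.
Normalise into (−180°, 180°]: -147.6°.
(The naïve average (+173.6 + -108.8)/2 = 32.4° is on the wrong side of the globe.)

147.6°W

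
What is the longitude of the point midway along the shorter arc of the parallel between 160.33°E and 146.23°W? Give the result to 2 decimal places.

Signed shortest Δλ from +160.33° to -146.23° is +53.44°.
Midpoint longitude = +160.33° + (+53.44°)/2 = +160.33° + 26.72° = +187.05°.
Normalise into (−180°, 180°]: -172.95°.
(The naïve average (+160.33 + -146.23)/2 = 7.05° is on the wrong side of the globe.)

172.95°W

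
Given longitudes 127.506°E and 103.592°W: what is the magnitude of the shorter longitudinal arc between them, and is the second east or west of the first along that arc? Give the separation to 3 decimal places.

Raw difference: -103.592 − 127.506 = -231.098°.
Normalise into (−180°, 180°]: -231.098° + 360° = 128.902°.
Positive ⇒ the second point lies to the east; separation 128.902°.

128.902° east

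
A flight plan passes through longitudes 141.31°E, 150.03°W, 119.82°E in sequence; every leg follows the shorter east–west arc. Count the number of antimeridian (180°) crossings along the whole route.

Leg 1: +141.31° → -150.03°, shortest Δλ = 68.66° (east) — crosses 180°.
Leg 2: -150.03° → +119.82°, shortest Δλ = -90.15° (west) — crosses 180°.
Total crossings: 2.

2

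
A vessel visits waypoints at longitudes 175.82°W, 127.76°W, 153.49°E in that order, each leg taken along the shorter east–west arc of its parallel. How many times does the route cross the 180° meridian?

Leg 1: -175.82° → -127.76°, shortest Δλ = 48.06° (east) — does not cross 180°.
Leg 2: -127.76° → +153.49°, shortest Δλ = -78.75° (west) — crosses 180°.
Total crossings: 1.

1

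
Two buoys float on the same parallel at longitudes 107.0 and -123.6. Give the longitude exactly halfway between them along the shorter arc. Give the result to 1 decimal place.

Signed shortest Δλ from +107.0° to -123.6° is +129.4°.
Midpoint longitude = +107.0° + (+129.4°)/2 = +107.0° + 64.7° = +171.7°.
(The naïve average (+107.0 + -123.6)/2 = -8.3° is on the wrong side of the globe.)

+171.7°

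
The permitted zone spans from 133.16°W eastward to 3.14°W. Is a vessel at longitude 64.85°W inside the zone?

Yes

Band width going east from -133.16° to -3.14°: ((-3.14 − -133.16) mod 360) = 130.02°.
Offset of -64.85° east of the west edge: ((-64.85 − -133.16) mod 360) = 68.31°.
68.31° ≤ 130.02° ⇒ inside.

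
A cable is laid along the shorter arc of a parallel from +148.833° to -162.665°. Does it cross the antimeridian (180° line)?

Naïve |-162.665 − 148.833| = 311.498° > 180°, so the shorter arc goes the other way round — across 180°.
Signed shortest Δλ = ((-162.665 − 148.833 + 180) mod 360) − 180 = 48.502°.
Going east by 48.502° from +148.833° passes through 180° before reaching -162.665°.

Yes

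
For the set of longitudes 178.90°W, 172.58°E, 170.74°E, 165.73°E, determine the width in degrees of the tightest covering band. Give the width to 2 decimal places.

15.37°

Sort the longitudes: -178.90°, +165.73°, +170.74°, +172.58°.
Eastward gaps between consecutive values (wrapping around): 344.63°, 5.01°, 1.84°, 8.52°.
Largest gap = 344.63° ⇒ minimal covering band is its complement: 360° − 344.63° = 15.37°.
Band runs from +165.73° eastward to -178.90°, crossing the antimeridian.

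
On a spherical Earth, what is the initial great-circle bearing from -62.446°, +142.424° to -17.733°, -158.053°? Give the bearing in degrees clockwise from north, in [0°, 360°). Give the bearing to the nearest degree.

71°

Δλ = -158.053 − 142.424 = -300.477°; wrapped into (−180°, 180°]: 59.523°.
θ = atan2( sin Δλ · cos φ₂ , cos φ₁ · sin φ₂ − sin φ₁ · cos φ₂ · cos Δλ )
  = atan2(0.82088, 0.28740) = 70.704° → normalised to [0°, 360°): 70.704°.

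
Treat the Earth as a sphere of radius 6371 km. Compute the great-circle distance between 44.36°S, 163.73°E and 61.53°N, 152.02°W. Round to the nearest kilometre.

12426 km

Δλ = -152.02 − 163.73 = -315.75°; wrapped into (−180°, 180°]: 44.25°.
Δφ = 61.53 − -44.36 = 105.89°.
a = sin²(Δφ/2) + cos φ₁ · cos φ₂ · sin²(Δλ/2) = 0.685241.
c = 2·atan2(√a, √(1−a)) = 1.95032 rad → d = 6371·c ≈ 12425.51 km.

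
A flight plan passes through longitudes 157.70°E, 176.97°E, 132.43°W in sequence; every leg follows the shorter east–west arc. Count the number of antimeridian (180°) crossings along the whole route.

Leg 1: +157.70° → +176.97°, shortest Δλ = 19.27° (east) — does not cross 180°.
Leg 2: +176.97° → -132.43°, shortest Δλ = 50.6° (east) — crosses 180°.
Total crossings: 1.

1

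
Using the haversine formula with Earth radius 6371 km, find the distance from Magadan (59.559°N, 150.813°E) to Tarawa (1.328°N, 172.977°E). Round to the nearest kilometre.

6752 km

Δλ = 172.977 − 150.813 = 22.164°.
Δφ = 1.328 − 59.559 = -58.231°.
a = sin²(Δφ/2) + cos φ₁ · cos φ₂ · sin²(Δλ/2) = 0.255466.
c = 2·atan2(√a, √(1−a)) = 1.05977 rad → d = 6371·c ≈ 6751.83 km.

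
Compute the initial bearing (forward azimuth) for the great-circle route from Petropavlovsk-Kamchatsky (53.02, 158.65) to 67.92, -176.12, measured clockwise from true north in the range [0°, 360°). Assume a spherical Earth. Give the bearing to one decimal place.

29.3°

Δλ = -176.12 − 158.65 = -334.77°; wrapped into (−180°, 180°]: 25.23°.
θ = atan2( sin Δλ · cos φ₂ , cos φ₁ · sin φ₂ − sin φ₁ · cos φ₂ · cos Δλ )
  = atan2(0.16023, 0.28578) = 29.278° → normalised to [0°, 360°): 29.278°.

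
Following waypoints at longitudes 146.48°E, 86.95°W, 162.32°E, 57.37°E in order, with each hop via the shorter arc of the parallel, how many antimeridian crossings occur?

Leg 1: +146.48° → -86.95°, shortest Δλ = 126.57° (east) — crosses 180°.
Leg 2: -86.95° → +162.32°, shortest Δλ = -110.73° (west) — crosses 180°.
Leg 3: +162.32° → +57.37°, shortest Δλ = -104.95° (west) — does not cross 180°.
Total crossings: 2.

2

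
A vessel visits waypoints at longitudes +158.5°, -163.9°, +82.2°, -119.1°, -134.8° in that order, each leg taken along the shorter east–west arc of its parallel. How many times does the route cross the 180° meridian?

3

Leg 1: +158.5° → -163.9°, shortest Δλ = 37.6° (east) — crosses 180°.
Leg 2: -163.9° → +82.2°, shortest Δλ = -113.9° (west) — crosses 180°.
Leg 3: +82.2° → -119.1°, shortest Δλ = 158.7° (east) — crosses 180°.
Leg 4: -119.1° → -134.8°, shortest Δλ = -15.7° (west) — does not cross 180°.
Total crossings: 3.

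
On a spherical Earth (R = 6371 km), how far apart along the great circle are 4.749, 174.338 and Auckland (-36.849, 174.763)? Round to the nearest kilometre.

4626 km

Δλ = 174.763 − 174.338 = 0.425°.
Δφ = -36.849 − 4.749 = -41.598°.
a = sin²(Δφ/2) + cos φ₁ · cos φ₂ · sin²(Δλ/2) = 0.126100.
c = 2·atan2(√a, √(1−a)) = 0.72606 rad → d = 6371·c ≈ 4625.70 km.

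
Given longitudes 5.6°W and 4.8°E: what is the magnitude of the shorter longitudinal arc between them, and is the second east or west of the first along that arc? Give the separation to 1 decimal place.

Raw difference: 4.8 − -5.6 = 10.4°.
Normalise into (−180°, 180°]: 10.4° stays 10.4°.
Positive ⇒ the second point lies to the east; separation 10.4°.

10.4° east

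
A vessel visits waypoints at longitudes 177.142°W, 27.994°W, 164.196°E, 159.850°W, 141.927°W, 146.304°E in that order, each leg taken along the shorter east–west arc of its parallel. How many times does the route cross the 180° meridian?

Leg 1: -177.142° → -27.994°, shortest Δλ = 149.148° (east) — does not cross 180°.
Leg 2: -27.994° → +164.196°, shortest Δλ = -167.81° (west) — crosses 180°.
Leg 3: +164.196° → -159.850°, shortest Δλ = 35.954° (east) — crosses 180°.
Leg 4: -159.850° → -141.927°, shortest Δλ = 17.923° (east) — does not cross 180°.
Leg 5: -141.927° → +146.304°, shortest Δλ = -71.769° (west) — crosses 180°.
Total crossings: 3.

3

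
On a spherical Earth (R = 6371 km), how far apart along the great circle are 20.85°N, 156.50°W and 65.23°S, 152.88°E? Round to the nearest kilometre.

10484 km

Δλ = 152.88 − -156.50 = 309.38°; wrapped into (−180°, 180°]: -50.62°.
Δφ = -65.23 − 20.85 = -86.08°.
a = sin²(Δφ/2) + cos φ₁ · cos φ₂ · sin²(Δλ/2) = 0.537380.
c = 2·atan2(√a, √(1−a)) = 1.64563 rad → d = 6371·c ≈ 10484.28 km.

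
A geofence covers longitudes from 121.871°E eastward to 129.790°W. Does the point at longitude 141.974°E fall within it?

Yes

Band width going east from +121.871° to -129.790°: ((-129.790 − 121.871) mod 360) = 108.339°.
Offset of +141.974° east of the west edge: ((141.974 − 121.871) mod 360) = 20.103°.
20.103° ≤ 108.339° ⇒ inside.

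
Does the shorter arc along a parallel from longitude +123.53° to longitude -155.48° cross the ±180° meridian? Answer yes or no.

Naïve |-155.48 − 123.53| = 279.01° > 180°, so the shorter arc goes the other way round — across 180°.
Signed shortest Δλ = ((-155.48 − 123.53 + 180) mod 360) − 180 = 80.99°.
Going east by 80.99° from +123.53° passes through 180° before reaching -155.48°.

Yes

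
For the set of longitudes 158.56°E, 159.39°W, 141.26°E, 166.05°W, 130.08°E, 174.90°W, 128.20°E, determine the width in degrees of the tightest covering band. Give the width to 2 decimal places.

Sort the longitudes: -174.90°, -166.05°, -159.39°, +128.20°, +130.08°, +141.26°, +158.56°.
Eastward gaps between consecutive values (wrapping around): 8.85°, 6.66°, 287.59°, 1.88°, 11.18°, 17.30°, 26.54°.
Largest gap = 287.59° ⇒ minimal covering band is its complement: 360° − 287.59° = 72.41°.
Band runs from +128.20° eastward to -159.39°, crossing the antimeridian.

72.41°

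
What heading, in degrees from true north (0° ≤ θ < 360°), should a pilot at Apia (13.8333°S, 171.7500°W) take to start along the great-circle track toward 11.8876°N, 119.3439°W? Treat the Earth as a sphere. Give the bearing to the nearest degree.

Δλ = -119.3439 − -171.7500 = 52.4061°.
θ = atan2( sin Δλ · cos φ₂ , cos φ₁ · sin φ₂ − sin φ₁ · cos φ₂ · cos Δλ )
  = atan2(0.77536, 0.34275) = 66.152° → normalised to [0°, 360°): 66.152°.

66°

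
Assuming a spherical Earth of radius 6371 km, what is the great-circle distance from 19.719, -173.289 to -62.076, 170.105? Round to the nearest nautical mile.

4975 nmi

Δλ = 170.105 − -173.289 = 343.394°; wrapped into (−180°, 180°]: -16.606°.
Δφ = -62.076 − 19.719 = -81.795°.
a = sin²(Δφ/2) + cos φ₁ · cos φ₂ · sin²(Δλ/2) = 0.437835.
c = 2·atan2(√a, √(1−a)) = 1.44614 rad → d = 6371·c ≈ 9213.39 km ≈ 4974.83 nmi.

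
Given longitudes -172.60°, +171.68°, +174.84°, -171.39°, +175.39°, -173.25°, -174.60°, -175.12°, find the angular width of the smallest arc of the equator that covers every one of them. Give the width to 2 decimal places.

Sort the longitudes: -175.12°, -174.60°, -173.25°, -172.60°, -171.39°, +171.68°, +174.84°, +175.39°.
Eastward gaps between consecutive values (wrapping around): 0.52°, 1.35°, 0.65°, 1.21°, 343.07°, 3.16°, 0.55°, 9.49°.
Largest gap = 343.07° ⇒ minimal covering band is its complement: 360° − 343.07° = 16.93°.
Band runs from +171.68° eastward to -171.39°, crossing the antimeridian.

16.93°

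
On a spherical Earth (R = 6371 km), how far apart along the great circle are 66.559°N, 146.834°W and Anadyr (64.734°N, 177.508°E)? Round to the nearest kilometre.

Δλ = 177.508 − -146.834 = 324.342°; wrapped into (−180°, 180°]: -35.658°.
Δφ = 64.734 − 66.559 = -1.825°.
a = sin²(Δφ/2) + cos φ₁ · cos φ₂ · sin²(Δλ/2) = 0.016171.
c = 2·atan2(√a, √(1−a)) = 0.25502 rad → d = 6371·c ≈ 1624.72 km.

1625 km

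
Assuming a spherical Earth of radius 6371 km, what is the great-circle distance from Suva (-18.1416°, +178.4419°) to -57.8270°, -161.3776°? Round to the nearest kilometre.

Δλ = -161.3776 − 178.4419 = -339.8195°; wrapped into (−180°, 180°]: 20.1805°.
Δφ = -57.8270 − -18.1416 = -39.6854°.
a = sin²(Δφ/2) + cos φ₁ · cos φ₂ · sin²(Δλ/2) = 0.130751.
c = 2·atan2(√a, √(1−a)) = 0.73996 rad → d = 6371·c ≈ 4714.26 km.

4714 km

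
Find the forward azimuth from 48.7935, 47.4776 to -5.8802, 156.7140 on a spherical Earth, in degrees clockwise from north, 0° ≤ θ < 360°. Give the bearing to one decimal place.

79.2°

Δλ = 156.7140 − 47.4776 = 109.2364°.
θ = atan2( sin Δλ · cos φ₂ , cos φ₁ · sin φ₂ − sin φ₁ · cos φ₂ · cos Δλ )
  = atan2(0.93920, 0.17908) = 79.205° → normalised to [0°, 360°): 79.205°.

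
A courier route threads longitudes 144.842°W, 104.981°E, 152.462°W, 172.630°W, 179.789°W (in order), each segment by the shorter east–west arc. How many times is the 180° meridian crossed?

Leg 1: -144.842° → +104.981°, shortest Δλ = -110.177° (west) — crosses 180°.
Leg 2: +104.981° → -152.462°, shortest Δλ = 102.557° (east) — crosses 180°.
Leg 3: -152.462° → -172.630°, shortest Δλ = -20.168° (west) — does not cross 180°.
Leg 4: -172.630° → -179.789°, shortest Δλ = -7.159° (west) — does not cross 180°.
Total crossings: 2.

2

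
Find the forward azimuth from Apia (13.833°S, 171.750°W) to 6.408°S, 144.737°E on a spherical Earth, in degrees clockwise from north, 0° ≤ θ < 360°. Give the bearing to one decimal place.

Δλ = 144.737 − -171.750 = 316.487°; wrapped into (−180°, 180°]: -43.513°.
θ = atan2( sin Δλ · cos φ₂ , cos φ₁ · sin φ₂ − sin φ₁ · cos φ₂ · cos Δλ )
  = atan2(-0.68422, 0.06394) = -84.661° → normalised to [0°, 360°): 275.339°.

275.3°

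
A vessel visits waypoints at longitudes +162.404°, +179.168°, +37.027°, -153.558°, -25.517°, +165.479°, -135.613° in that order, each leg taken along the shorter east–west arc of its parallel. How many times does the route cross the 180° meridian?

3

Leg 1: +162.404° → +179.168°, shortest Δλ = 16.764° (east) — does not cross 180°.
Leg 2: +179.168° → +37.027°, shortest Δλ = -142.141° (west) — does not cross 180°.
Leg 3: +37.027° → -153.558°, shortest Δλ = 169.415° (east) — crosses 180°.
Leg 4: -153.558° → -25.517°, shortest Δλ = 128.041° (east) — does not cross 180°.
Leg 5: -25.517° → +165.479°, shortest Δλ = -169.004° (west) — crosses 180°.
Leg 6: +165.479° → -135.613°, shortest Δλ = 58.908° (east) — crosses 180°.
Total crossings: 3.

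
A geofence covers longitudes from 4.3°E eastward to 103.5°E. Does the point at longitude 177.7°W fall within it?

No

Band width going east from +4.3° to +103.5°: ((103.5 − 4.3) mod 360) = 99.2°.
Offset of -177.7° east of the west edge: ((-177.7 − 4.3) mod 360) = 178.0°.
178.0° > 99.2° ⇒ outside.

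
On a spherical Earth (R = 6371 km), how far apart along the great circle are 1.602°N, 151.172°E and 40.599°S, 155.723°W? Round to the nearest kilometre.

7123 km

Δλ = -155.723 − 151.172 = -306.895°; wrapped into (−180°, 180°]: 53.105°.
Δφ = -40.599 − 1.602 = -42.201°.
a = sin²(Δφ/2) + cos φ₁ · cos φ₂ · sin²(Δλ/2) = 0.281268.
c = 2·atan2(√a, √(1−a)) = 1.11802 rad → d = 6371·c ≈ 7122.90 km.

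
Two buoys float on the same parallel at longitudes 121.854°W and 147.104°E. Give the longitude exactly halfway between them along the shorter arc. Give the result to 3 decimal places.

167.375°W

Signed shortest Δλ from -121.854° to +147.104° is -91.042°.
Midpoint longitude = -121.854° + (-91.042°)/2 = -121.854° − 45.521° = -167.375°.
(The naïve average (-121.854 + +147.104)/2 = 12.625° is on the wrong side of the globe.)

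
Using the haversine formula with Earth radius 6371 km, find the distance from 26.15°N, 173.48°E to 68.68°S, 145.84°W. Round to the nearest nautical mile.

5967 nmi

Δλ = -145.84 − 173.48 = -319.32°; wrapped into (−180°, 180°]: 40.68°.
Δφ = -68.68 − 26.15 = -94.83°.
a = sin²(Δφ/2) + cos φ₁ · cos φ₂ · sin²(Δλ/2) = 0.581531.
c = 2·atan2(√a, √(1−a)) = 1.73459 rad → d = 6371·c ≈ 11051.07 km ≈ 5967.10 nmi.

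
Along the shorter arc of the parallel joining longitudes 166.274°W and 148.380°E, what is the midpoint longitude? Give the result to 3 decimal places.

171.053°E

Signed shortest Δλ from -166.274° to +148.380° is -45.346°.
Midpoint longitude = -166.274° + (-45.346°)/2 = -166.274° − 22.673° = -188.947°.
Normalise into (−180°, 180°]: +171.053°.
(The naïve average (-166.274 + +148.380)/2 = -8.947° is on the wrong side of the globe.)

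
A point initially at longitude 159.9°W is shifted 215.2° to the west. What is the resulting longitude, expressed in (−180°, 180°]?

15.1°W

Start at -159.9°; shift −215.2° → -375.1°.
-375.1° lies outside (−180°, 180°]; add 360° → -15.1°.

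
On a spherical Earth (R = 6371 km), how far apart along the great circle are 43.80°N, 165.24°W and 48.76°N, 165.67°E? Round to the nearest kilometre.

2287 km

Δλ = 165.67 − -165.24 = 330.91°; wrapped into (−180°, 180°]: -29.09°.
Δφ = 48.76 − 43.80 = 4.96°.
a = sin²(Δφ/2) + cos φ₁ · cos φ₂ · sin²(Δλ/2) = 0.031881.
c = 2·atan2(√a, √(1−a)) = 0.35903 rad → d = 6371·c ≈ 2287.40 km.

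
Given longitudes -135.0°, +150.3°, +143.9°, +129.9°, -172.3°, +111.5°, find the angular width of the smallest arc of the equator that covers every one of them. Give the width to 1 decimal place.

113.5°

Sort the longitudes: -172.3°, -135.0°, +111.5°, +129.9°, +143.9°, +150.3°.
Eastward gaps between consecutive values (wrapping around): 37.3°, 246.5°, 18.4°, 14.0°, 6.4°, 37.4°.
Largest gap = 246.5° ⇒ minimal covering band is its complement: 360° − 246.5° = 113.5°.
Band runs from +111.5° eastward to -135.0°, crossing the antimeridian.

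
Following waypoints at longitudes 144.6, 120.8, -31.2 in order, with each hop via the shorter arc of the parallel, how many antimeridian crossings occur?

0

Leg 1: +144.6° → +120.8°, shortest Δλ = -23.8° (west) — does not cross 180°.
Leg 2: +120.8° → -31.2°, shortest Δλ = -152.0° (west) — does not cross 180°.
Total crossings: 0.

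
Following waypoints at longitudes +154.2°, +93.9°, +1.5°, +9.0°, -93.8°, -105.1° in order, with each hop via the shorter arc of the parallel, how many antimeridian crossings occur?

Leg 1: +154.2° → +93.9°, shortest Δλ = -60.3° (west) — does not cross 180°.
Leg 2: +93.9° → +1.5°, shortest Δλ = -92.4° (west) — does not cross 180°.
Leg 3: +1.5° → +9.0°, shortest Δλ = 7.5° (east) — does not cross 180°.
Leg 4: +9.0° → -93.8°, shortest Δλ = -102.8° (west) — does not cross 180°.
Leg 5: -93.8° → -105.1°, shortest Δλ = -11.3° (west) — does not cross 180°.
Total crossings: 0.

0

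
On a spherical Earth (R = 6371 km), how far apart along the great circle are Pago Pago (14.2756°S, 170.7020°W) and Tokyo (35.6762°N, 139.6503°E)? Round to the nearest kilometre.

Δλ = 139.6503 − -170.7020 = 310.3523°; wrapped into (−180°, 180°]: -49.6477°.
Δφ = 35.6762 − -14.2756 = 49.9518°.
a = sin²(Δφ/2) + cos φ₁ · cos φ₂ · sin²(Δλ/2) = 0.317041.
c = 2·atan2(√a, √(1−a)) = 1.19618 rad → d = 6371·c ≈ 7620.85 km.

7621 km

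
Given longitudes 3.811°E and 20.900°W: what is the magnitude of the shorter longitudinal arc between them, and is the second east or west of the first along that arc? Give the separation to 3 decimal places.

Raw difference: -20.900 − 3.811 = -24.711°.
Normalise into (−180°, 180°]: -24.711° stays -24.711°.
Negative ⇒ the second point lies to the west; separation 24.711°.

24.711° west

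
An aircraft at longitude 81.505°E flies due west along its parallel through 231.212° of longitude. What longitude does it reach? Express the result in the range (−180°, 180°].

149.707°W

Start at +81.505°; shift −231.212° → -149.707°.
-149.707° already lies in (−180°, 180°].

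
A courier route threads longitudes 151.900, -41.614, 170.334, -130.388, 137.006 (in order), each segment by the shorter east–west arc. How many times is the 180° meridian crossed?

4

Leg 1: +151.900° → -41.614°, shortest Δλ = 166.486° (east) — crosses 180°.
Leg 2: -41.614° → +170.334°, shortest Δλ = -148.052° (west) — crosses 180°.
Leg 3: +170.334° → -130.388°, shortest Δλ = 59.278° (east) — crosses 180°.
Leg 4: -130.388° → +137.006°, shortest Δλ = -92.606° (west) — crosses 180°.
Total crossings: 4.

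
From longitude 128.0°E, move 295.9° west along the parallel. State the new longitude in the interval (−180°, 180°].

Start at +128.0°; shift −295.9° → -167.9°.
-167.9° already lies in (−180°, 180°].

167.9°W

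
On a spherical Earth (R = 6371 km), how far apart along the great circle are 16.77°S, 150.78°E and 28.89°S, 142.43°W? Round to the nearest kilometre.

Δλ = -142.43 − 150.78 = -293.21°; wrapped into (−180°, 180°]: 66.79°.
Δφ = -28.89 − -16.77 = -12.12°.
a = sin²(Δφ/2) + cos φ₁ · cos φ₂ · sin²(Δλ/2) = 0.265111.
c = 2·atan2(√a, √(1−a)) = 1.08176 rad → d = 6371·c ≈ 6891.87 km.

6892 km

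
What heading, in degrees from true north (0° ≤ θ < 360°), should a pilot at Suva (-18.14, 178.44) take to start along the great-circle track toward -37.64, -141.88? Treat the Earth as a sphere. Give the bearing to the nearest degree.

128°

Δλ = -141.88 − 178.44 = -320.32°; wrapped into (−180°, 180°]: 39.68°.
θ = atan2( sin Δλ · cos φ₂ , cos φ₁ · sin φ₂ − sin φ₁ · cos φ₂ · cos Δλ )
  = atan2(0.50560, -0.39060) = 127.688° → normalised to [0°, 360°): 127.688°.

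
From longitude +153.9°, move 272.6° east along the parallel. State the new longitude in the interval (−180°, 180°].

+66.5°

Start at +153.9°; shift +272.6° → +426.5°.
+426.5° lies outside (−180°, 180°]; subtract 360° → +66.5°.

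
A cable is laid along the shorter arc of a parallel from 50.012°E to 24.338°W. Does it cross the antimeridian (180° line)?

Signed shortest Δλ = ((-24.338 − 50.012 + 180) mod 360) − 180 = -74.35°.
Going west by 74.35° from +50.012° reaches -24.338° without touching 180°.

No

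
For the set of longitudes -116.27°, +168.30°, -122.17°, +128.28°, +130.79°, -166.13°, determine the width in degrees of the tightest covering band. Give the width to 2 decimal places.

Sort the longitudes: -166.13°, -122.17°, -116.27°, +128.28°, +130.79°, +168.30°.
Eastward gaps between consecutive values (wrapping around): 43.96°, 5.90°, 244.55°, 2.51°, 37.51°, 25.57°.
Largest gap = 244.55° ⇒ minimal covering band is its complement: 360° − 244.55° = 115.45°.
Band runs from +128.28° eastward to -116.27°, crossing the antimeridian.

115.45°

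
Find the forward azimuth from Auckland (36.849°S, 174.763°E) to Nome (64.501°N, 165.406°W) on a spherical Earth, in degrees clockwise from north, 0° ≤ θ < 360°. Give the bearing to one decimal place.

Δλ = -165.406 − 174.763 = -340.169°; wrapped into (−180°, 180°]: 19.831°.
θ = atan2( sin Δλ · cos φ₂ , cos φ₁ · sin φ₂ − sin φ₁ · cos φ₂ · cos Δλ )
  = atan2(0.14604, 0.96513) = 8.605° → normalised to [0°, 360°): 8.605°.

8.6°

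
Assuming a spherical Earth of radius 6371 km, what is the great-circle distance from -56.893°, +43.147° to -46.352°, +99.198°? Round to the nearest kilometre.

3919 km

Δλ = 99.198 − 43.147 = 56.051°.
Δφ = -46.352 − -56.893 = 10.541°.
a = sin²(Δφ/2) + cos φ₁ · cos φ₂ · sin²(Δλ/2) = 0.091670.
c = 2·atan2(√a, √(1−a)) = 0.61520 rad → d = 6371·c ≈ 3919.42 km.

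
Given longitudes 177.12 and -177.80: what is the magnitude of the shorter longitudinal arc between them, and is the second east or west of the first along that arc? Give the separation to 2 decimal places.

Raw difference: -177.80 − 177.12 = -354.92°.
Normalise into (−180°, 180°]: -354.92° + 360° = 5.08°.
Positive ⇒ the second point lies to the east; separation 5.08°.

5.08° east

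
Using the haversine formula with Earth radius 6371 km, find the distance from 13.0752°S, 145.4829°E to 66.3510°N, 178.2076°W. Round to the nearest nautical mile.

5033 nmi

Δλ = -178.2076 − 145.4829 = -323.6905°; wrapped into (−180°, 180°]: 36.3095°.
Δφ = 66.3510 − -13.0752 = 79.4262°.
a = sin²(Δφ/2) + cos φ₁ · cos φ₂ · sin²(Δλ/2) = 0.446183.
c = 2·atan2(√a, √(1−a)) = 1.46295 rad → d = 6371·c ≈ 9320.48 km ≈ 5032.66 nmi.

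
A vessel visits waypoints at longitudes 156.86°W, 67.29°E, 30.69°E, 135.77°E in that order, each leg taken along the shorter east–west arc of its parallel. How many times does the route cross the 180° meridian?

1

Leg 1: -156.86° → +67.29°, shortest Δλ = -135.85° (west) — crosses 180°.
Leg 2: +67.29° → +30.69°, shortest Δλ = -36.6° (west) — does not cross 180°.
Leg 3: +30.69° → +135.77°, shortest Δλ = 105.08° (east) — does not cross 180°.
Total crossings: 1.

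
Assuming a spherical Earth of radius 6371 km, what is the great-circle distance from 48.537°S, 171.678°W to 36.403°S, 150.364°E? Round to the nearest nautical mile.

1809 nmi

Δλ = 150.364 − -171.678 = 322.042°; wrapped into (−180°, 180°]: -37.958°.
Δφ = -36.403 − -48.537 = 12.134°.
a = sin²(Δφ/2) + cos φ₁ · cos φ₂ · sin²(Δλ/2) = 0.067538.
c = 2·atan2(√a, √(1−a)) = 0.52580 rad → d = 6371·c ≈ 3349.86 km ≈ 1808.78 nmi.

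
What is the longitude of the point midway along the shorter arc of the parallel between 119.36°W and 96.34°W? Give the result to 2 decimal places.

107.85°W

Signed shortest Δλ from -119.36° to -96.34° is +23.02°.
Midpoint longitude = -119.36° + (+23.02°)/2 = -119.36° + 11.51° = -107.85°.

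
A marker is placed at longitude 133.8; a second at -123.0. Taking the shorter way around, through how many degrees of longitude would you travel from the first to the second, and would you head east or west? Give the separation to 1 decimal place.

103.2° east

Raw difference: -123.0 − 133.8 = -256.8°.
Normalise into (−180°, 180°]: -256.8° + 360° = 103.2°.
Positive ⇒ the second point lies to the east; separation 103.2°.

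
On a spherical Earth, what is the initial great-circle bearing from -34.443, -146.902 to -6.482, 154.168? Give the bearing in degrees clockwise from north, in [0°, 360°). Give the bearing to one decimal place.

Δλ = 154.168 − -146.902 = 301.070°; wrapped into (−180°, 180°]: -58.930°.
θ = atan2( sin Δλ · cos φ₂ , cos φ₁ · sin φ₂ − sin φ₁ · cos φ₂ · cos Δλ )
  = atan2(-0.85106, 0.19692) = -76.972° → normalised to [0°, 360°): 283.028°.

283.0°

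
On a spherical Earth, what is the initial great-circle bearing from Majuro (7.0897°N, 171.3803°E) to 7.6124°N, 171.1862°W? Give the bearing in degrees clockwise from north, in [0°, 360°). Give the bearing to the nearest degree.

Δλ = -171.1862 − 171.3803 = -342.5665°; wrapped into (−180°, 180°]: 17.4335°.
θ = atan2( sin Δλ · cos φ₂ , cos φ₁ · sin φ₂ − sin φ₁ · cos φ₂ · cos Δλ )
  = atan2(0.29696, 0.01474) = 87.158° → normalised to [0°, 360°): 87.158°.

87°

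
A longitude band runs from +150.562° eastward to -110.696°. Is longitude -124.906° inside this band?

Yes

Band width going east from +150.562° to -110.696°: ((-110.696 − 150.562) mod 360) = 98.742°.
Offset of -124.906° east of the west edge: ((-124.906 − 150.562) mod 360) = 84.532°.
84.532° ≤ 98.742° ⇒ inside.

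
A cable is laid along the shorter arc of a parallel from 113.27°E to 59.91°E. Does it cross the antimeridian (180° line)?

No

Signed shortest Δλ = ((59.91 − 113.27 + 180) mod 360) − 180 = -53.36°.
Going west by 53.36° from +113.27° reaches +59.91° without touching 180°.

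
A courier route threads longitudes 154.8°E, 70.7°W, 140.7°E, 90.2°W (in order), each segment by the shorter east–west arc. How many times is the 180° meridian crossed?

Leg 1: +154.8° → -70.7°, shortest Δλ = 134.5° (east) — crosses 180°.
Leg 2: -70.7° → +140.7°, shortest Δλ = -148.6° (west) — crosses 180°.
Leg 3: +140.7° → -90.2°, shortest Δλ = 129.1° (east) — crosses 180°.
Total crossings: 3.

3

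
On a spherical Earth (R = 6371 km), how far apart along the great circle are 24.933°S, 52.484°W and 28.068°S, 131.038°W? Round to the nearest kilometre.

7681 km

Δλ = -131.038 − -52.484 = -78.554°.
Δφ = -28.068 − -24.933 = -3.135°.
a = sin²(Δφ/2) + cos φ₁ · cos φ₂ · sin²(Δλ/2) = 0.321432.
c = 2·atan2(√a, √(1−a)) = 1.20560 rad → d = 6371·c ≈ 7680.85 km.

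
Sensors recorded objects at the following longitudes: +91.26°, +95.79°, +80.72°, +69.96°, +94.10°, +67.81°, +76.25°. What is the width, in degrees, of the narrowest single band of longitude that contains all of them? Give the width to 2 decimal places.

27.98°

Sort the longitudes: +67.81°, +69.96°, +76.25°, +80.72°, +91.26°, +94.10°, +95.79°.
Eastward gaps between consecutive values (wrapping around): 2.15°, 6.29°, 4.47°, 10.54°, 2.84°, 1.69°, 332.02°.
Largest gap = 332.02° ⇒ minimal covering band is its complement: 360° − 332.02° = 27.98°.
Band runs from +67.81° eastward to +95.79°.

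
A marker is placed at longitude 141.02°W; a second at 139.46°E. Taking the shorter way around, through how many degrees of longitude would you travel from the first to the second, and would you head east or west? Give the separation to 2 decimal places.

Raw difference: 139.46 − -141.02 = 280.48°.
Normalise into (−180°, 180°]: 280.48° − 360° = -79.52°.
Negative ⇒ the second point lies to the west; separation 79.52°.

79.52° west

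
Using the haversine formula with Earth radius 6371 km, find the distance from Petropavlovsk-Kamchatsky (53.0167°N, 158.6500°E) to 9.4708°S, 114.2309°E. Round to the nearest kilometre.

8117 km

Δλ = 114.2309 − 158.6500 = -44.4191°.
Δφ = -9.4708 − 53.0167 = -62.4875°.
a = sin²(Δφ/2) + cos φ₁ · cos φ₂ · sin²(Δλ/2) = 0.353812.
c = 2·atan2(√a, √(1−a)) = 1.27409 rad → d = 6371·c ≈ 8117.20 km.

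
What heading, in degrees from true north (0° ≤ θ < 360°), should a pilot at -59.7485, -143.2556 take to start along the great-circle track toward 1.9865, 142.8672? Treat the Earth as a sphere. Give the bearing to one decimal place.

285.0°

Δλ = 142.8672 − -143.2556 = 286.1228°; wrapped into (−180°, 180°]: -73.8772°.
θ = atan2( sin Δλ · cos φ₂ , cos φ₁ · sin φ₂ − sin φ₁ · cos φ₂ · cos Δλ )
  = atan2(-0.96009, 0.25720) = -75.003° → normalised to [0°, 360°): 284.997°.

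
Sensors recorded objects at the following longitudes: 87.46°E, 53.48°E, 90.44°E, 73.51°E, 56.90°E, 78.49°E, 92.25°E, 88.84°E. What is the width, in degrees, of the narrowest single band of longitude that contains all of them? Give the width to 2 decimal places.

38.77°

Sort the longitudes: +53.48°, +56.90°, +73.51°, +78.49°, +87.46°, +88.84°, +90.44°, +92.25°.
Eastward gaps between consecutive values (wrapping around): 3.42°, 16.61°, 4.98°, 8.97°, 1.38°, 1.60°, 1.81°, 321.23°.
Largest gap = 321.23° ⇒ minimal covering band is its complement: 360° − 321.23° = 38.77°.
Band runs from +53.48° eastward to +92.25°.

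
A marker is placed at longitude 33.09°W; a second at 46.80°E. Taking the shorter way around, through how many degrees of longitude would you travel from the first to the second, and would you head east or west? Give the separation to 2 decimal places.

79.89° east

Raw difference: 46.80 − -33.09 = 79.89°.
Normalise into (−180°, 180°]: 79.89° stays 79.89°.
Positive ⇒ the second point lies to the east; separation 79.89°.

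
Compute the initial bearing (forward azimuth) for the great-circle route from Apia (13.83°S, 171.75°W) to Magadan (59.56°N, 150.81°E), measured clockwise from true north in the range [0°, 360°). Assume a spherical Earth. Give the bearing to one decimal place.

341.7°

Δλ = 150.81 − -171.75 = 322.56°; wrapped into (−180°, 180°]: -37.44°.
θ = atan2( sin Δλ · cos φ₂ , cos φ₁ · sin φ₂ − sin φ₁ · cos φ₂ · cos Δλ )
  = atan2(-0.30800, 0.93332) = -18.263° → normalised to [0°, 360°): 341.737°.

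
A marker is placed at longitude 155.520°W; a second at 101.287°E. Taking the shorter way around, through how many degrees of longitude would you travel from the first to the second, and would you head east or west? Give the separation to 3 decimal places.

Raw difference: 101.287 − -155.520 = 256.807°.
Normalise into (−180°, 180°]: 256.807° − 360° = -103.193°.
Negative ⇒ the second point lies to the west; separation 103.193°.

103.193° west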